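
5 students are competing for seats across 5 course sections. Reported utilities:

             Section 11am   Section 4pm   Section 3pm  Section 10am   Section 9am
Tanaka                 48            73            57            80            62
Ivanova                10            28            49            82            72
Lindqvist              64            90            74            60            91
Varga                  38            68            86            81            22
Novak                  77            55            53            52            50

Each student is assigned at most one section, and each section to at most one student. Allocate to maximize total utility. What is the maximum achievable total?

Treat this as an assignment problem: match each student to one section.
Optimal: Tanaka→Section 4pm (73 points), Ivanova→Section 10am (82 points), Lindqvist→Section 9am (91 points), Varga→Section 3pm (86 points), Novak→Section 11am (77 points) — total 73+82+91+86+77 = 409 points.
Next-best assignment: Tanaka→Section 10am, Ivanova→Section 9am, Lindqvist→Section 4pm, Varga→Section 3pm, Novak→Section 11am = 405 points.
Swapping Lindqvist↔Tanaka (Lindqvist→Section 4pm 90 points, Tanaka→Section 9am 62 points) loses 12.

Max total: 409 points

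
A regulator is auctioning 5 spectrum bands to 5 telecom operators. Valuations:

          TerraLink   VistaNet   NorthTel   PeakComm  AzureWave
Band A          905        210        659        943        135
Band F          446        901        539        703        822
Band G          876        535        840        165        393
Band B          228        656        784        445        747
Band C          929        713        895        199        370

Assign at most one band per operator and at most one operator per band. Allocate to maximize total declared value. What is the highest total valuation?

Max total: $4362M

Treat this as an assignment problem: match each operator to one band.
Optimal: TerraLink→Band G ($876M), VistaNet→Band F ($901M), NorthTel→Band C ($895M), PeakComm→Band A ($943M), AzureWave→Band B ($747M) — total 876+901+895+943+747 = $4362M.
Max-entry greedy (repeatedly take the single best remaining cell) gives $4360M, worse by 2.
Swapping TerraLink↔NorthTel (TerraLink→Band C $929M, NorthTel→Band G $840M) loses 2.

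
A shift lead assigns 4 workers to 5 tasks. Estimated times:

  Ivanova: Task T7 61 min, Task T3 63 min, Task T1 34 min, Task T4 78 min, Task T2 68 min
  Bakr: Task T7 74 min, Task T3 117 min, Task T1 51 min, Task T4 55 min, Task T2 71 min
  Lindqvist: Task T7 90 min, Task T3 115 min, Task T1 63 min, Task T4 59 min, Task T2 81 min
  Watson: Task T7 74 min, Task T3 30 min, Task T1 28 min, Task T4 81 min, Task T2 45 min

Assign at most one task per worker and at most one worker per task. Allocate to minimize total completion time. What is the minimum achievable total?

Minimum total: 194 min

This is a one-to-one assignment (minimum-cost bipartite matching).
Optimal: Ivanova→Task T1 (34 min), Bakr→Task T2 (71 min), Lindqvist→Task T4 (59 min), Watson→Task T3 (30 min) — total 34+71+59+30 = 194 min.
Min-entry greedy (repeatedly take the single cheapest remaining cell) gives 225 min, worse by 31.
Swapping Lindqvist↔Ivanova (Lindqvist→Task T1 63 min, Ivanova→Task T4 78 min) adds 48.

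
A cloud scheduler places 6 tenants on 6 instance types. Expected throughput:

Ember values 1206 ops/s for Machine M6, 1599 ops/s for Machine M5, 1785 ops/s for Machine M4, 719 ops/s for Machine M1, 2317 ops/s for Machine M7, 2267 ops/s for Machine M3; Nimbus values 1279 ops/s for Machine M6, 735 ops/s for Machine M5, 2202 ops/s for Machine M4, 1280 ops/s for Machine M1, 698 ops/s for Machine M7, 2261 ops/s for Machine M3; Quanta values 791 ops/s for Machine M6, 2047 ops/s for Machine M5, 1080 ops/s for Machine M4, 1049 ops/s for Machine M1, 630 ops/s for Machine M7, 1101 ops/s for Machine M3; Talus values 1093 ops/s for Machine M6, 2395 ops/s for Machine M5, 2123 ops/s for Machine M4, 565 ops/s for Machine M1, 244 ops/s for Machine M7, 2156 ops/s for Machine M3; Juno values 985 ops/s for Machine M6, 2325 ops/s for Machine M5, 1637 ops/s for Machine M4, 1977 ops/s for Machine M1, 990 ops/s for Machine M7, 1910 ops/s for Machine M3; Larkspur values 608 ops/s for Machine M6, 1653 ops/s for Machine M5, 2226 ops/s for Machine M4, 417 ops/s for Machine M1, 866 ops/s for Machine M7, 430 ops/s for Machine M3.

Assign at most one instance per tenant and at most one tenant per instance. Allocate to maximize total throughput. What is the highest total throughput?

Max total: 12002 ops/s

Treat this as an assignment problem: match each tenant to one instance.
Optimal: Ember→Machine M7 (2317 ops/s), Nimbus→Machine M6 (1279 ops/s), Quanta→Machine M5 (2047 ops/s), Talus→Machine M3 (2156 ops/s), Juno→Machine M1 (1977 ops/s), Larkspur→Machine M4 (2226 ops/s) — total 2317+1279+2047+2156+1977+2226 = 12002 ops/s.
Max-entry greedy (repeatedly take the single best remaining cell) gives 11967 ops/s, worse by 35.
Next-best assignment: Ember→Machine M7, Nimbus→Machine M3, Quanta→Machine M6, Talus→Machine M5, Juno→Machine M1, Larkspur→Machine M4 = 11967 ops/s.
Every other assignment is strictly worse.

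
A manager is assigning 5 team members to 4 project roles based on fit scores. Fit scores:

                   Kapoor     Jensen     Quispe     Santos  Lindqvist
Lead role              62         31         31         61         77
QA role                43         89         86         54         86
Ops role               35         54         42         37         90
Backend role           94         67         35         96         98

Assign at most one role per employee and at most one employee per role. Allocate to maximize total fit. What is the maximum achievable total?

Maximum total: 337 pts

Optimal: Kapoor→Lead role (62 pts), Jensen→QA role (89 pts), Lindqvist→Ops role (90 pts), Santos→Backend role (96 pts) — total 62+89+90+96 = 337 pts.
Column-greedy (each role in turn goes to its best remaining employee) gives 304 pts, worse by 33.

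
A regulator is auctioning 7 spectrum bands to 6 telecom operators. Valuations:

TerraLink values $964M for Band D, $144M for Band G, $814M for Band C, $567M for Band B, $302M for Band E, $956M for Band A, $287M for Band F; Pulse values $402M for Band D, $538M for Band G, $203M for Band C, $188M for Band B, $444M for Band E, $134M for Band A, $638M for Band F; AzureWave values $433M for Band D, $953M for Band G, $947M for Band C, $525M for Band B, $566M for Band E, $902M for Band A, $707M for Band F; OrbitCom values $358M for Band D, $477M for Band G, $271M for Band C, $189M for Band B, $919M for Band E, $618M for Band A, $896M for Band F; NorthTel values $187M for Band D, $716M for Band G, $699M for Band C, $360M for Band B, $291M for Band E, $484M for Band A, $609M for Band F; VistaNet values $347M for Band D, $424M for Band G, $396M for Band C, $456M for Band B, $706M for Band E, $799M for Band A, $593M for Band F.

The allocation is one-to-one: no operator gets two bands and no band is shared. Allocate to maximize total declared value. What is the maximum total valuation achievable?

Max total: $4983M

Treat this as an assignment problem: match each operator to one band.
Optimal: TerraLink→Band D ($964M), Pulse→Band F ($638M), AzureWave→Band C ($947M), OrbitCom→Band E ($919M), NorthTel→Band G ($716M), VistaNet→Band A ($799M) — total 964+638+947+919+716+799 = $4983M.
Column-greedy (each band in turn goes to its best remaining operator) gives $4125M, worse by 858.
Next-best assignment: TerraLink→Band D, Pulse→Band F, AzureWave→Band G, OrbitCom→Band E, NorthTel→Band C, VistaNet→Band A = $4972M.
Every other assignment is strictly worse.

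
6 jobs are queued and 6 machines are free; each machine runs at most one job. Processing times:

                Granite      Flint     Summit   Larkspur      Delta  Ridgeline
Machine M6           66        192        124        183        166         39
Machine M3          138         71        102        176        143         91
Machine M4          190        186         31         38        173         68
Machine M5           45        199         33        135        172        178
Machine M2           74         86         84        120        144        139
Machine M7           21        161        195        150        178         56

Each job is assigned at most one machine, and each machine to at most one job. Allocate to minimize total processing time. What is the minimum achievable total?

This is a one-to-one assignment (minimum-cost bipartite matching).
Optimal: Granite→Machine M7 (21 min), Flint→Machine M3 (71 min), Summit→Machine M5 (33 min), Larkspur→Machine M4 (38 min), Delta→Machine M2 (144 min), Ridgeline→Machine M6 (39 min) — total 21+71+33+38+144+39 = 346 min.
Min-entry greedy (repeatedly take the single cheapest remaining cell) gives 454 min, worse by 108.
Next-best assignment: Granite→Machine M7, Flint→Machine M2, Summit→Machine M5, Larkspur→Machine M4, Delta→Machine M3, Ridgeline→Machine M6 = 360 min.
No other one-to-one assignment undercuts 346 min.

Min total: 346 min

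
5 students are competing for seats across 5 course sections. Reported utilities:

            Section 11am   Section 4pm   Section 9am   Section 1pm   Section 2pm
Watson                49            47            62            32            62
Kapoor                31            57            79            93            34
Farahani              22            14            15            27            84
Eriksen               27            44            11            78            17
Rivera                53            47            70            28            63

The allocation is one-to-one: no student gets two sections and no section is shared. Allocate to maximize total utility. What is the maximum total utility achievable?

This is the linear assignment problem.
Optimal: Watson→Section 4pm (47 points), Kapoor→Section 9am (79 points), Farahani→Section 2pm (84 points), Eriksen→Section 1pm (78 points), Rivera→Section 11am (53 points) — total 47+79+84+78+53 = 341 points.
Column-greedy (each section in turn goes to its best remaining student) gives 334 points, worse by 7.
No other one-to-one assignment exceeds 341 points.

Max total: 341 points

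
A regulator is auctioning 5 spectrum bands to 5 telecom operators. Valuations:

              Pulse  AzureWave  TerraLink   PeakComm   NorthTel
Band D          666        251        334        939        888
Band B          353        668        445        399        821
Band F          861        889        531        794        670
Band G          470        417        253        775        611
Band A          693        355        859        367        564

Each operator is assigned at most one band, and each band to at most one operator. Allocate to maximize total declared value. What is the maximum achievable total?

Maximum total: $4051M

Optimal: Pulse→Band F ($861M), AzureWave→Band B ($668M), TerraLink→Band A ($859M), PeakComm→Band G ($775M), NorthTel→Band D ($888M) — total 861+668+859+775+888 = $4051M.
Column-greedy (each band in turn goes to its best remaining operator) gives $3978M, worse by 73.
Next-best assignment: Pulse→Band D, AzureWave→Band F, TerraLink→Band A, PeakComm→Band G, NorthTel→Band B = $4010M.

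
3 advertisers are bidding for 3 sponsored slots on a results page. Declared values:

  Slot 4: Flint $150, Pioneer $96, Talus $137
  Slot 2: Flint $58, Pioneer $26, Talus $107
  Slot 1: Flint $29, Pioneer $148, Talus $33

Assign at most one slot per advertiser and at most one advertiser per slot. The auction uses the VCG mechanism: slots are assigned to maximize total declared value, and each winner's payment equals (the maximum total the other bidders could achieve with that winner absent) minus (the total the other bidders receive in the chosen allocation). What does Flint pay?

Flint pays $30.

Efficient allocation: Flint→Slot 4 ($150), Pioneer→Slot 1 ($148), Talus→Slot 2 ($107); total welfare W = $405.
Flint receives Slot 4 at value $150, so the others get W − 150 = $255.
Without Flint: best allocation of the remaining 2 bidders over all 3 slots is Pioneer→Slot 1 ($148), Talus→Slot 4 ($137), total $285.
VCG payment = (others' best without Flint) − (others' welfare with Flint) = 285 − 255 = $30.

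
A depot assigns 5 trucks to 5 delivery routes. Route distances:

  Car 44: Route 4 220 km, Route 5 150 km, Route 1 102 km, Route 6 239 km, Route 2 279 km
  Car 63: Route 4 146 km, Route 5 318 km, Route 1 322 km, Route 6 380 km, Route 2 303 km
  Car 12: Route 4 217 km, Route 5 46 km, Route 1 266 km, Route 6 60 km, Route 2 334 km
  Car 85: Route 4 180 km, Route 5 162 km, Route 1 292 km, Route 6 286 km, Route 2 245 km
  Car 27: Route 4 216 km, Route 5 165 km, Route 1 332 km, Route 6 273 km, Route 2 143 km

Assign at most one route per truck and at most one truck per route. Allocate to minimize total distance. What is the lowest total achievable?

Min total: 613 km

Optimal: Car 44→Route 1 (102 km), Car 63→Route 4 (146 km), Car 12→Route 6 (60 km), Car 85→Route 5 (162 km), Car 27→Route 2 (143 km) — total 102+146+60+162+143 = 613 km.
Row-greedy (each truck in turn takes its cheapest remaining route) gives 812 km, worse by 199.
Next-best assignment: Car 44→Route 1, Car 63→Route 4, Car 12→Route 6, Car 85→Route 2, Car 27→Route 5 = 718 km.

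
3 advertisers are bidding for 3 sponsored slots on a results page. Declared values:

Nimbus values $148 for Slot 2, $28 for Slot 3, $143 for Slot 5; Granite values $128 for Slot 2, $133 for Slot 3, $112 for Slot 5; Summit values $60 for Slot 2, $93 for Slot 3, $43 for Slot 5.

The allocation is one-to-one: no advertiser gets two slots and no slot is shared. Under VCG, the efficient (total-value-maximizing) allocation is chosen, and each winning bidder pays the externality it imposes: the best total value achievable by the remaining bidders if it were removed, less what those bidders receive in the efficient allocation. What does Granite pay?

Granite pays $5.

Efficient allocation: Nimbus→Slot 5 ($143), Granite→Slot 2 ($128), Summit→Slot 3 ($93); total welfare W = $364.
Granite receives Slot 2 at value $128, so the others get W − 128 = $236.
Without Granite: best allocation of the remaining 2 bidders over all 3 slots is Nimbus→Slot 2 ($148), Summit→Slot 3 ($93), total $241.
VCG payment = (others' best without Granite) − (others' welfare with Granite) = 241 − 236 = $5.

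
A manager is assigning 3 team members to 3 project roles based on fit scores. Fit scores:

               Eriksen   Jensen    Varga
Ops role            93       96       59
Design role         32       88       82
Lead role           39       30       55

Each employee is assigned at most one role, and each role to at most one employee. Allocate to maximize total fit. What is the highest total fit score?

Optimal: Eriksen→Ops role (93 pts), Jensen→Design role (88 pts), Varga→Lead role (55 pts) — total 93+88+55 = 236 pts.
Column-greedy (each role in turn goes to its best remaining employee) gives 217 pts, worse by 19.
Swapping Jensen↔Eriksen (Jensen→Ops role 96 pts, Eriksen→Design role 32 pts) loses 53.
Checked against all permutations: 236 pts is optimal.

Max total: 236 pts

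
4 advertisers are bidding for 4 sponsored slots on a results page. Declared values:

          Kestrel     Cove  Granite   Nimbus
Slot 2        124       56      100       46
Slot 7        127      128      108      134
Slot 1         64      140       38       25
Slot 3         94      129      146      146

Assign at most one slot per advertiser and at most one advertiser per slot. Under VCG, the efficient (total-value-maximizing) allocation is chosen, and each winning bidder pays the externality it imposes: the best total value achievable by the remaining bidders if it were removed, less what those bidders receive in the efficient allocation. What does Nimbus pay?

Efficient allocation: Kestrel→Slot 2 ($124), Cove→Slot 1 ($140), Granite→Slot 3 ($146), Nimbus→Slot 7 ($134); total welfare W = $544.
Nimbus receives Slot 7 at value $134, so the others get W − 134 = $410.
Without Nimbus: best allocation of the remaining 3 bidders over all 4 slots is Kestrel→Slot 7 ($127), Cove→Slot 1 ($140), Granite→Slot 3 ($146), total $413.
VCG payment = (others' best without Nimbus) − (others' welfare with Nimbus) = 413 − 410 = $3.

Nimbus pays $3.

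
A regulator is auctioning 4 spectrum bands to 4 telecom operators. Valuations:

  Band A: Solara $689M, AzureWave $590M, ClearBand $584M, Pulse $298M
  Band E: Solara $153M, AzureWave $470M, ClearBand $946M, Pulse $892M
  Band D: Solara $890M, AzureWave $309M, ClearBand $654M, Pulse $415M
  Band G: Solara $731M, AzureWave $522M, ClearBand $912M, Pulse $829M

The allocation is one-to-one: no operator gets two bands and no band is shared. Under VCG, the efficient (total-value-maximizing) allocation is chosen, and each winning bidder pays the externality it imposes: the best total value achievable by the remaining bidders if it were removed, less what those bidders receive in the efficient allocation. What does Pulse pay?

Pulse pays $34M.

Efficient allocation: Solara→Band D ($890M), AzureWave→Band A ($590M), ClearBand→Band G ($912M), Pulse→Band E ($892M); total welfare W = $3284M.
Pulse receives Band E at value $892M, so the others get W − 892 = $2392M.
Without Pulse: best allocation of the remaining 3 bidders over all 4 bands is Solara→Band D ($890M), AzureWave→Band A ($590M), ClearBand→Band E ($946M), total $2426M.
VCG payment = (others' best without Pulse) − (others' welfare with Pulse) = 2426 − 2392 = $34M.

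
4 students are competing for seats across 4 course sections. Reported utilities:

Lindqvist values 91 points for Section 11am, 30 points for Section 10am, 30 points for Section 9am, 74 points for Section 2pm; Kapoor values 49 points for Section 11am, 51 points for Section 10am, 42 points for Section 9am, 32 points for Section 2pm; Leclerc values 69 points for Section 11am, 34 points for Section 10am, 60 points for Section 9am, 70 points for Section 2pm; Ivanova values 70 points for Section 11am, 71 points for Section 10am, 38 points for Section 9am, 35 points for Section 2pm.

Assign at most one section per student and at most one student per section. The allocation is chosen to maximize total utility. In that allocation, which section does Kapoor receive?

Kapoor receives Section 9am.

Optimal: Lindqvist→Section 11am (91 points), Kapoor→Section 9am (42 points), Leclerc→Section 2pm (70 points), Ivanova→Section 10am (71 points) — total 91+42+70+71 = 274 points.
Column-greedy (each section in turn goes to its best remaining student) gives 254 points, worse by 20.
No other one-to-one assignment exceeds 274 points.
Kapoor's own top section is Section 10am (51 points), but forcing Kapoor→Section 10am and reassigning the rest optimally gives only 255 points — worse by 19.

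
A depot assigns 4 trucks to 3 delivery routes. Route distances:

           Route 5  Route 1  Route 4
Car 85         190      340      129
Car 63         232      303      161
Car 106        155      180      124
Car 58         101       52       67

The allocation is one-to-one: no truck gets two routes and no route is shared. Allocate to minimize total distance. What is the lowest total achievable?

Treat this as an assignment problem: match each truck to one route.
Optimal: Car 106→Route 5 (155 km), Car 58→Route 1 (52 km), Car 85→Route 4 (129 km) — total 155+52+129 = 336 km.
Min-entry greedy (repeatedly take the single cheapest remaining cell) gives 366 km, worse by 30.
Next-best assignment: Car 85→Route 5, Car 58→Route 1, Car 106→Route 4 = 366 km.
Checked against all permutations: 336 km is optimal.

Min total: 336 km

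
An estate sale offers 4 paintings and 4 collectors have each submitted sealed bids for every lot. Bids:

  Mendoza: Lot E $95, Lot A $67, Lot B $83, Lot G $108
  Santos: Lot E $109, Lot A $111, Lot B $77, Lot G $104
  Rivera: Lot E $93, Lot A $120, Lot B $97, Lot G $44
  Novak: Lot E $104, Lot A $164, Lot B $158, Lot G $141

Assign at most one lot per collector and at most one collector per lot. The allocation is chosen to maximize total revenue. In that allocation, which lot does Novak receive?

Novak receives Lot B.

Treat this as an assignment problem: match each collector to one lot.
Optimal: Mendoza→Lot G ($108), Santos→Lot E ($109), Rivera→Lot A ($120), Novak→Lot B ($158) — total 108+109+120+158 = $495.
Column-greedy (each lot in turn goes to its best remaining collector) gives $478, worse by 17.
Novak's own top lot is Lot A ($164), but forcing Novak→Lot A and reassigning the rest optimally gives only $478 — worse by 17.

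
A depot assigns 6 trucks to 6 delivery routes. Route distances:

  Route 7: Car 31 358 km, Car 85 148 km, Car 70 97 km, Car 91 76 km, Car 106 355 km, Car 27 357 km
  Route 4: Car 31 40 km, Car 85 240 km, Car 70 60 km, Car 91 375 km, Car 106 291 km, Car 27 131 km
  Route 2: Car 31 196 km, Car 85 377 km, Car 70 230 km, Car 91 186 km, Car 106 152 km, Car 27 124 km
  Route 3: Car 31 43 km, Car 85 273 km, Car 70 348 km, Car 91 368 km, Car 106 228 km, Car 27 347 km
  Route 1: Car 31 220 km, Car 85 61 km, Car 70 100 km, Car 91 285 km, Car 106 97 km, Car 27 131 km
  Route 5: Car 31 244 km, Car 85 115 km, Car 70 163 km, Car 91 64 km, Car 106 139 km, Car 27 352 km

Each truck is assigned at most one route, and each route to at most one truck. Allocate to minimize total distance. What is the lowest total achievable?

This is a one-to-one assignment (minimum-cost bipartite matching).
Optimal: Car 31→Route 3 (43 km), Car 85→Route 1 (61 km), Car 70→Route 4 (60 km), Car 91→Route 7 (76 km), Car 106→Route 5 (139 km), Car 27→Route 2 (124 km) — total 43+61+60+76+139+124 = 503 km.
Column-greedy (each route in turn goes to its cheapest remaining truck) gives 692 km, worse by 189.
Next-best assignment: Car 31→Route 3, Car 85→Route 5, Car 70→Route 4, Car 91→Route 7, Car 106→Route 1, Car 27→Route 2 = 515 km.
Swapping Car 85↔Car 31 (Car 85→Route 3 273 km, Car 31→Route 1 220 km) adds 389.

Minimum total: 503 km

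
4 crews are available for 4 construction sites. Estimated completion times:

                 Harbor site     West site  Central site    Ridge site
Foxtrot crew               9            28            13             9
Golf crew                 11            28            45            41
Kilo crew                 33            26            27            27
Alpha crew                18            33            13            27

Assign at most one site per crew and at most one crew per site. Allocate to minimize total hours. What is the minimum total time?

Min total: 59 hours

Optimal: Foxtrot crew→Ridge site (9 hours), Golf crew→Harbor site (11 hours), Kilo crew→West site (26 hours), Alpha crew→Central site (13 hours) — total 9+11+26+13 = 59 hours.
Column-greedy (each site in turn goes to its cheapest remaining crew) gives 89 hours, worse by 30.
Next-best assignment: Foxtrot crew→Harbor site, Golf crew→West site, Kilo crew→Ridge site, Alpha crew→Central site = 77 hours.
Checked against all permutations: 59 hours is optimal.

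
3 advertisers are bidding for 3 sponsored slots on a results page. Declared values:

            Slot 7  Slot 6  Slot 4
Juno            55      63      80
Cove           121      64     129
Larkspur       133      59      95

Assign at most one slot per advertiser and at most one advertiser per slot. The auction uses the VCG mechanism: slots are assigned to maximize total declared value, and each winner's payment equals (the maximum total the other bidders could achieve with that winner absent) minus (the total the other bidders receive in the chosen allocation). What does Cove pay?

Cove pays $17.

Efficient allocation: Juno→Slot 6 ($63), Cove→Slot 4 ($129), Larkspur→Slot 7 ($133); total welfare W = $325.
Cove receives Slot 4 at value $129, so the others get W − 129 = $196.
Without Cove: best allocation of the remaining 2 bidders over all 3 slots is Juno→Slot 4 ($80), Larkspur→Slot 7 ($133), total $213.
VCG payment = (others' best without Cove) − (others' welfare with Cove) = 213 − 196 = $17.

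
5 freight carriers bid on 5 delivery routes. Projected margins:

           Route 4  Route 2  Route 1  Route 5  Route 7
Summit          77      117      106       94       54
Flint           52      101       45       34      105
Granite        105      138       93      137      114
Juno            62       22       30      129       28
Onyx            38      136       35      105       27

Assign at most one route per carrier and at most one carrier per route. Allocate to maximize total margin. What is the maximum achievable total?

Treat this as an assignment problem: match each carrier to one route.
Optimal: Summit→Route 1 ($106k), Flint→Route 7 ($105k), Granite→Route 4 ($105k), Juno→Route 5 ($129k), Onyx→Route 2 ($136k) — total 106+105+105+129+136 = $581k.
Row-greedy (each carrier in turn takes its best remaining route) gives $456k, worse by 125.
Checked against all permutations: $581k is optimal.

Maximum total: $581k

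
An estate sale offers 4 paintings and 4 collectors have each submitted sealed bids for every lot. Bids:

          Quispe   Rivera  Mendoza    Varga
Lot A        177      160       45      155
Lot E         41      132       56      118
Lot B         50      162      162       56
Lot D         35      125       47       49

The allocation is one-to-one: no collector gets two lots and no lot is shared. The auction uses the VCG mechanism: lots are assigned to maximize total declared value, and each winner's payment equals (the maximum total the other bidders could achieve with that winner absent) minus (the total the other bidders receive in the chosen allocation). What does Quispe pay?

Efficient allocation: Quispe→Lot A ($177), Rivera→Lot D ($125), Mendoza→Lot B ($162), Varga→Lot E ($118); total welfare W = $582.
Quispe receives Lot A at value $177, so the others get W − 177 = $405.
Without Quispe: best allocation of the remaining 3 bidders over all 4 lots is Rivera→Lot E ($132), Mendoza→Lot B ($162), Varga→Lot A ($155), total $449.
VCG payment = (others' best without Quispe) − (others' welfare with Quispe) = 449 − 405 = $44.

Quispe pays $44.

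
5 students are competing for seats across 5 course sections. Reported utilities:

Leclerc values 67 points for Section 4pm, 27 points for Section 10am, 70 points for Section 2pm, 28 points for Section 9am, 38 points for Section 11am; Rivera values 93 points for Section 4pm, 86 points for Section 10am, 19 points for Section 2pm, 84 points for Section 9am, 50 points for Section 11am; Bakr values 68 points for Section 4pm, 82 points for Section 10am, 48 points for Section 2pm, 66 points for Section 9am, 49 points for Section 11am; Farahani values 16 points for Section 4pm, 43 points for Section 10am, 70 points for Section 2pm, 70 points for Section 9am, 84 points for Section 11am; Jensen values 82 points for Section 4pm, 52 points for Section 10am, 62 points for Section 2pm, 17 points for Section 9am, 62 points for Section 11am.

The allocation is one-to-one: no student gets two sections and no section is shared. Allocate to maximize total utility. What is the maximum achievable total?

Maximum total: 402 points

Optimal: Leclerc→Section 2pm (70 points), Rivera→Section 9am (84 points), Bakr→Section 10am (82 points), Farahani→Section 11am (84 points), Jensen→Section 4pm (82 points) — total 70+84+82+84+82 = 402 points.
Max-entry greedy (repeatedly take the single best remaining cell) gives 346 points, worse by 56.
Every other assignment is strictly worse.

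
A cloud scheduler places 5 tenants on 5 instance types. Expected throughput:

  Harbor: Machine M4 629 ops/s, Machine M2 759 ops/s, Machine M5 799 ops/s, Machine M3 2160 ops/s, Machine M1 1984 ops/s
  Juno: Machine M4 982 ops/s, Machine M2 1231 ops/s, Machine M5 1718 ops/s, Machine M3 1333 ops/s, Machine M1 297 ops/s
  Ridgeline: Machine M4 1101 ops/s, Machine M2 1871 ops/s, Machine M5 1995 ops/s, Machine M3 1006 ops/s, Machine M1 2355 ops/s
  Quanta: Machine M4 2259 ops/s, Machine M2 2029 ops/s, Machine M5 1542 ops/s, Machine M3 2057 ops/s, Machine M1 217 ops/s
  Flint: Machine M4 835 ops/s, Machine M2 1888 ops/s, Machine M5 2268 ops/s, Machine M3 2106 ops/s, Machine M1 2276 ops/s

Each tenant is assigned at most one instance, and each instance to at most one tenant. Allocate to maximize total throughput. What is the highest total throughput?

Optimal: Harbor→Machine M3 (2160 ops/s), Juno→Machine M5 (1718 ops/s), Ridgeline→Machine M1 (2355 ops/s), Quanta→Machine M4 (2259 ops/s), Flint→Machine M2 (1888 ops/s) — total 2160+1718+2355+2259+1888 = 10380 ops/s.
Column-greedy (each instance in turn goes to its best remaining tenant) gives 8599 ops/s, worse by 1781.
Next-best assignment: Harbor→Machine M3, Juno→Machine M5, Ridgeline→Machine M2, Quanta→Machine M4, Flint→Machine M1 = 10284 ops/s.
Checked against all permutations: 10380 ops/s is optimal.

Maximum total: 10380 ops/s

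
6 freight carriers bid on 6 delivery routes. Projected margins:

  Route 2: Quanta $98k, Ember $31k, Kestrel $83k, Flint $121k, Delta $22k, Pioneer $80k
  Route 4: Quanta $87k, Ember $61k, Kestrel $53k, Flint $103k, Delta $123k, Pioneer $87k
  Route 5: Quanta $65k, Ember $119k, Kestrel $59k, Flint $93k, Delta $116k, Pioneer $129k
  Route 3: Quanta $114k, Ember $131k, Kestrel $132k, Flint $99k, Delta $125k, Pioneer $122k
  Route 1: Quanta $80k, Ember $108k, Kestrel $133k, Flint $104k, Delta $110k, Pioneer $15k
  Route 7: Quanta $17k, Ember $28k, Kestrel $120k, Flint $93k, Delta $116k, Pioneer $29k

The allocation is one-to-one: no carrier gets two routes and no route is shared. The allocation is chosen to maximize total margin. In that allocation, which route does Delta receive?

Delta receives Route 7.

Optimal: Quanta→Route 4 ($87k), Ember→Route 3 ($131k), Kestrel→Route 1 ($133k), Flint→Route 2 ($121k), Delta→Route 7 ($116k), Pioneer→Route 5 ($129k) — total 87+131+133+121+116+129 = $717k.
Max-entry greedy (repeatedly take the single best remaining cell) gives $654k, worse by 63.
Next-best assignment: Quanta→Route 3, Ember→Route 1, Kestrel→Route 7, Flint→Route 2, Delta→Route 4, Pioneer→Route 5 = $715k.
Swapping Flint↔Quanta (Flint→Route 4 $103k, Quanta→Route 2 $98k) loses 7.
Delta's own top route is Route 3 ($125k), but forcing Delta→Route 3 and reassigning the rest optimally gives only $690k — worse by 27.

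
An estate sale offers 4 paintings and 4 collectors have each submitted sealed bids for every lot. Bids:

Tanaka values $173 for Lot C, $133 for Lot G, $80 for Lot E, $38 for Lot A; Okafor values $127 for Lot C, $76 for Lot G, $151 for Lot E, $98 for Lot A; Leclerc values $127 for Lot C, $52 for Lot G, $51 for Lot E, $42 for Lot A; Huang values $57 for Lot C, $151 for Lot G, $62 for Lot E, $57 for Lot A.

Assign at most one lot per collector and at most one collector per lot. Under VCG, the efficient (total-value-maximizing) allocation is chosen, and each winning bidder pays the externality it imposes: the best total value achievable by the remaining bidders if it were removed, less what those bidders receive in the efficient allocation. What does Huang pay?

Efficient allocation: Tanaka→Lot C ($173), Okafor→Lot E ($151), Leclerc→Lot A ($42), Huang→Lot G ($151); total welfare W = $517.
Huang receives Lot G at value $151, so the others get W − 151 = $366.
Without Huang: best allocation of the remaining 3 bidders over all 4 lots is Tanaka→Lot G ($133), Okafor→Lot E ($151), Leclerc→Lot C ($127), total $411.
VCG payment = (others' best without Huang) − (others' welfare with Huang) = 411 − 366 = $45.

Huang pays $45.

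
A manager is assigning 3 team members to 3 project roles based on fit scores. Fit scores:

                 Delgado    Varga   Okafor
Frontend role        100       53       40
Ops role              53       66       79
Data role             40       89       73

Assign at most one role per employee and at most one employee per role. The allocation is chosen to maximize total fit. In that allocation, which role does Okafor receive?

Optimal: Delgado→Frontend role (100 pts), Varga→Data role (89 pts), Okafor→Ops role (79 pts) — total 100+89+79 = 268 pts.
Next-best assignment: Delgado→Frontend role, Varga→Ops role, Okafor→Data role = 239 pts.
Checked against all permutations: 268 pts is optimal.

Okafor receives Ops role.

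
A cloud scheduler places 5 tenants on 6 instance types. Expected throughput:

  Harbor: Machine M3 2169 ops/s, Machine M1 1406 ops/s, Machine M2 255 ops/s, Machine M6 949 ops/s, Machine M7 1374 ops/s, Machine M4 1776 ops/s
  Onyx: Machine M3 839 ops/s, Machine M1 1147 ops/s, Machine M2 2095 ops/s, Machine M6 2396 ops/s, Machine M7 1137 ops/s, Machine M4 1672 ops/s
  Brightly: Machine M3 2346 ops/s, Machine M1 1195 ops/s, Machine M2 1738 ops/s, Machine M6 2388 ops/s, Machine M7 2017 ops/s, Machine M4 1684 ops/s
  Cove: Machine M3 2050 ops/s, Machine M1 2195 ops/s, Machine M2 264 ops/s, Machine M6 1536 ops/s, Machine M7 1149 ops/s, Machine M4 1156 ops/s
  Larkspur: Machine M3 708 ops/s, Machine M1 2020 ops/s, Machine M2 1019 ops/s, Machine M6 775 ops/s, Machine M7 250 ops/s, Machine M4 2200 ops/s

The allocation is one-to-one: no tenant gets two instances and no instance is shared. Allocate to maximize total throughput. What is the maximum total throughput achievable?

Optimal: Harbor→Machine M3 (2169 ops/s), Onyx→Machine M2 (2095 ops/s), Brightly→Machine M6 (2388 ops/s), Cove→Machine M1 (2195 ops/s), Larkspur→Machine M4 (2200 ops/s) — total 2169+2095+2388+2195+2200 = 11047 ops/s.
Column-greedy (each instance in turn goes to its best remaining tenant) gives 7835 ops/s, worse by 3212.
Next-best assignment: Harbor→Machine M3, Onyx→Machine M6, Brightly→Machine M7, Cove→Machine M1, Larkspur→Machine M4 = 10977 ops/s.
Checked against all permutations: 11047 ops/s is optimal.

Max total: 11047 ops/s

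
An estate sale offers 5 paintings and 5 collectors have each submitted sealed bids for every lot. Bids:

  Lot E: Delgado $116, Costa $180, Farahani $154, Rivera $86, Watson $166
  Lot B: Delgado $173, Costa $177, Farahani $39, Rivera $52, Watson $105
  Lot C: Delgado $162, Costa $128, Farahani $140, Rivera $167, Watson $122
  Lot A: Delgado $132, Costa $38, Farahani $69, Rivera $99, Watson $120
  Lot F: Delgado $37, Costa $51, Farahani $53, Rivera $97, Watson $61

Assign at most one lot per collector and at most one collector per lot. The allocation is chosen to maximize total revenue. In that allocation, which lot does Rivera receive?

Optimal: Delgado→Lot A ($132), Costa→Lot B ($177), Farahani→Lot C ($140), Rivera→Lot F ($97), Watson→Lot E ($166) — total 132+177+140+97+166 = $712.
Rivera's own top lot is Lot C ($167), but forcing Rivera→Lot C and reassigning the rest optimally gives only $695 — worse by 17.

Rivera receives Lot F.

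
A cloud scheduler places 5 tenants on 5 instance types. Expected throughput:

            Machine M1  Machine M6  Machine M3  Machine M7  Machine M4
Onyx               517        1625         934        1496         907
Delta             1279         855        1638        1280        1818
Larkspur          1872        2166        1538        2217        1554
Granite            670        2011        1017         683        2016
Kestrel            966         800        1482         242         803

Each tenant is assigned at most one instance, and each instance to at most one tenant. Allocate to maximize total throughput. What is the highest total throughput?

Optimal: Onyx→Machine M7 (1496 ops/s), Delta→Machine M4 (1818 ops/s), Larkspur→Machine M1 (1872 ops/s), Granite→Machine M6 (2011 ops/s), Kestrel→Machine M3 (1482 ops/s) — total 1496+1818+1872+2011+1482 = 8679 ops/s.
Max-entry greedy (repeatedly take the single best remaining cell) gives 8462 ops/s, worse by 217.
No other one-to-one assignment exceeds 8679 ops/s.

Max total: 8679 ops/s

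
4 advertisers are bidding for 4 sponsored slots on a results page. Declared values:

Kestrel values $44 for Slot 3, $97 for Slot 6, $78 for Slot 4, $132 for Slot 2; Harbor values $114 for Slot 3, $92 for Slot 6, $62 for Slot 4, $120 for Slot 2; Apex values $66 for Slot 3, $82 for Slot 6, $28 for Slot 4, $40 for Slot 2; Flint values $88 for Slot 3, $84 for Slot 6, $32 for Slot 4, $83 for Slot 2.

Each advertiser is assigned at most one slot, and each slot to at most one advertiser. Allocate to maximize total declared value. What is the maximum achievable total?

Maximum total: $368

Optimal: Kestrel→Slot 4 ($78), Harbor→Slot 2 ($120), Apex→Slot 6 ($82), Flint→Slot 3 ($88) — total 78+120+82+88 = $368.
Column-greedy (each slot in turn goes to its best remaining advertiser) gives $283, worse by 85.
Next-best assignment: Kestrel→Slot 2, Harbor→Slot 4, Apex→Slot 6, Flint→Slot 3 = $364.
Every other assignment is strictly worse.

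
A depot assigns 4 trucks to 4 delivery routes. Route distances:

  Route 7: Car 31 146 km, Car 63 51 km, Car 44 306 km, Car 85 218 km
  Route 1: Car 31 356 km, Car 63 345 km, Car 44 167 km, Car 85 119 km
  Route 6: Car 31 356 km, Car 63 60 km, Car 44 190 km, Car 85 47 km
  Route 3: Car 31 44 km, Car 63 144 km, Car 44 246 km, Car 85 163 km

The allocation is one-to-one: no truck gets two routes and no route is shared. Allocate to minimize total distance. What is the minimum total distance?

Optimal: Car 31→Route 3 (44 km), Car 63→Route 7 (51 km), Car 44→Route 1 (167 km), Car 85→Route 6 (47 km) — total 44+51+167+47 = 309 km.
Column-greedy (each route in turn goes to its cheapest remaining truck) gives 404 km, worse by 95.
Next-best assignment: Car 31→Route 3, Car 63→Route 7, Car 44→Route 6, Car 85→Route 1 = 404 km.
Swapping Car 31↔Car 63 (Car 31→Route 7 146 km, Car 63→Route 3 144 km) adds 195.
Checked against all permutations: 309 km is optimal.

Min total: 309 km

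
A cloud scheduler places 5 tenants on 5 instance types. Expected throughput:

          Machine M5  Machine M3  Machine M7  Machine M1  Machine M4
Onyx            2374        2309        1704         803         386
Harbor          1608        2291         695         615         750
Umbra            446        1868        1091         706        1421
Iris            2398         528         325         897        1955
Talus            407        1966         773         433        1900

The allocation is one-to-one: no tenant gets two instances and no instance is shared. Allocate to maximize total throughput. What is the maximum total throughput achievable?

Optimal: Onyx→Machine M7 (1704 ops/s), Harbor→Machine M3 (2291 ops/s), Umbra→Machine M1 (706 ops/s), Iris→Machine M5 (2398 ops/s), Talus→Machine M4 (1900 ops/s) — total 1704+2291+706+2398+1900 = 8999 ops/s.
Column-greedy (each instance in turn goes to its best remaining tenant) gives 8313 ops/s, worse by 686.

Maximum total: 8999 ops/s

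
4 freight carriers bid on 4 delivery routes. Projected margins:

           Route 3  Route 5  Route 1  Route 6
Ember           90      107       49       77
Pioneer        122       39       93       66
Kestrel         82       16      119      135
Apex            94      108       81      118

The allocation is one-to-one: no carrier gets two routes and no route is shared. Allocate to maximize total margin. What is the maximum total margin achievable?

This is a one-to-one assignment (maximum-weight bipartite matching).
Optimal: Ember→Route 5 ($107k), Pioneer→Route 3 ($122k), Kestrel→Route 1 ($119k), Apex→Route 6 ($118k) — total 107+122+119+118 = $466k.
Column-greedy (each route in turn goes to its best remaining carrier) gives $426k, worse by 40.
Next-best assignment: Ember→Route 5, Pioneer→Route 3, Kestrel→Route 6, Apex→Route 1 = $445k.
Checked against all permutations: $466k is optimal.

Max total: $466k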